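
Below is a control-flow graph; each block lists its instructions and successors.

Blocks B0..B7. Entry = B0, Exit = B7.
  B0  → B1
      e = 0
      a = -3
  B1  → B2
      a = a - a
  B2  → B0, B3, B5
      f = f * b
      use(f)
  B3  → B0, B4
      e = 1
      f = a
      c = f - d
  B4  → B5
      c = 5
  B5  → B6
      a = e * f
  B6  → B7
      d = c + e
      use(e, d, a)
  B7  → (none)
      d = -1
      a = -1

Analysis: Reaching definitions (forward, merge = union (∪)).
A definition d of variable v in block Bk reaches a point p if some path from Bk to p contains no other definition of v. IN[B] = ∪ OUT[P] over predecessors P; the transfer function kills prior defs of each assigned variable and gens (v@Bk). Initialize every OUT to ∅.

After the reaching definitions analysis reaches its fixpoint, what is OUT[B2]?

Answer: {a@B1, c@B3, e@B0, f@B2}

Working:
Converged values:
  B0:   IN={a@B1, c@B3, e@B0, e@B3, f@B2, f@B3}   OUT={a@B0, c@B3, e@B0, f@B2, f@B3}
  B1:   IN={a@B0, c@B3, e@B0, f@B2, f@B3}   OUT={a@B1, c@B3, e@B0, f@B2, f@B3}
  B2:   IN={a@B1, c@B3, e@B0, f@B2, f@B3}   OUT={a@B1, c@B3, e@B0, f@B2}
  B3:   IN={a@B1, c@B3, e@B0, f@B2}   OUT={a@B1, c@B3, e@B3, f@B3}
  B4:   IN={a@B1, c@B3, e@B3, f@B3}   OUT={a@B1, c@B4, e@B3, f@B3}
  B5:   IN={a@B1, c@B3, c@B4, e@B0, e@B3, f@B2, f@B3}   OUT={a@B5, c@B3, c@B4, e@B0, e@B3, f@B2, f@B3}
  B6:   IN={a@B5, c@B3, c@B4, e@B0, e@B3, f@B2, f@B3}   OUT={a@B5, c@B3, c@B4, d@B6, e@B0, e@B3, f@B2, f@B3}
  B7:   IN={a@B5, c@B3, c@B4, d@B6, e@B0, e@B3, f@B2, f@B3}   OUT={a@B7, c@B3, c@B4, d@B7, e@B0, e@B3, f@B2, f@B3}

Merge at B2: IN[B2] = OUT[B1] = {a@B1, c@B3, e@B0, f@B2, f@B3}
Applying B2's transfer function to that IN value gives OUT[B2] (row B2 above).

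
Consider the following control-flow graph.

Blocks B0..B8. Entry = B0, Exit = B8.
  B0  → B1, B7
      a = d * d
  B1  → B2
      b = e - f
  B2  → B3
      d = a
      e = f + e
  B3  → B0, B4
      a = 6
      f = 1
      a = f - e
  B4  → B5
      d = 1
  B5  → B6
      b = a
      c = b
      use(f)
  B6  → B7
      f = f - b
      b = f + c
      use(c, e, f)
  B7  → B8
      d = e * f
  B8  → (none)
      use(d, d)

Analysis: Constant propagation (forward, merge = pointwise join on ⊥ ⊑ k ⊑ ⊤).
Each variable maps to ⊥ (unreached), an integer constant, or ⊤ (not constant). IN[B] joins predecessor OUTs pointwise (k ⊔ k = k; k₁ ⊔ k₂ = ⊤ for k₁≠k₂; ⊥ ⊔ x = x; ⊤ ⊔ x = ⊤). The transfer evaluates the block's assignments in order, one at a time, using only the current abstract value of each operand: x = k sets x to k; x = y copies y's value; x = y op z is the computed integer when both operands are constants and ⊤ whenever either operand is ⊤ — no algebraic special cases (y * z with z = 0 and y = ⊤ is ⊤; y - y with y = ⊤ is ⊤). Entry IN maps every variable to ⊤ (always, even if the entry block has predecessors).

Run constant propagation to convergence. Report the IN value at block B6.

Answer: {a: ⊤, b: ⊤, c: ⊤, d: 1, e: ⊤, f: 1}

Working:
Converged values:
  B0:  IN=(all ⊤)  OUT=(all ⊤)
  B1:  IN=(all ⊤)  OUT=(all ⊤)
  B2:  IN=(all ⊤)  OUT=(all ⊤)
  B3:  IN=(all ⊤)  OUT={f:1; rest ⊤}
  B4:  IN={f:1; rest ⊤}  OUT={d:1, f:1; rest ⊤}
  B5:  IN={d:1, f:1; rest ⊤}  OUT={d:1, f:1; rest ⊤}
  B6:  IN={d:1, f:1; rest ⊤}  OUT={d:1; rest ⊤}
  B7:  IN=(all ⊤)  OUT=(all ⊤)
  B8:  IN=(all ⊤)  OUT=(all ⊤)

Merge at B6: IN[B6] = OUT[B5] = {a: ⊤, b: ⊤, c: ⊤, d: 1, e: ⊤, f: 1}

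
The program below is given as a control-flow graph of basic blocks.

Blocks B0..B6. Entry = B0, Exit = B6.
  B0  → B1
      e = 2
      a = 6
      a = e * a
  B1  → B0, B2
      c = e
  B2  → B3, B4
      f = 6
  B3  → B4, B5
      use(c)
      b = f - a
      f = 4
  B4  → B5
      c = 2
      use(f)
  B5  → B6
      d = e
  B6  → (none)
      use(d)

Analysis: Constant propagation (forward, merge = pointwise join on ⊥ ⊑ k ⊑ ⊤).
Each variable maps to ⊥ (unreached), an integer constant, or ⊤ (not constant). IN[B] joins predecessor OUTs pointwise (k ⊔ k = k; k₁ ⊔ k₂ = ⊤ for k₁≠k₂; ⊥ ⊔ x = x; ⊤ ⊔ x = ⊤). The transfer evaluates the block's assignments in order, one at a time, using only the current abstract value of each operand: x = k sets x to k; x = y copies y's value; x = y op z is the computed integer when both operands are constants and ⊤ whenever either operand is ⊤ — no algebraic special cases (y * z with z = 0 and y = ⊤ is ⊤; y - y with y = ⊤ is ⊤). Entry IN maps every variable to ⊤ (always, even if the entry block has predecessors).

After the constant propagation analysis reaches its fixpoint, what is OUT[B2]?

Answer: {a: 12, b: ⊤, c: 2, d: ⊤, e: 2, f: 6}

Working:
Per-block solution:
  B0:   IN=(all ⊤)   OUT={a:12, e:2; rest ⊤}
  B1:   IN={a:12, e:2; rest ⊤}   OUT={a:12, c:2, e:2; rest ⊤}
  B2:   IN={a:12, c:2, e:2; rest ⊤}   OUT={a:12, c:2, e:2, f:6; rest ⊤}
  B3:   IN={a:12, c:2, e:2, f:6; rest ⊤}   OUT={a:12, b:-6, c:2, e:2, f:4; rest ⊤}
  B4:   IN={a:12, c:2, e:2; rest ⊤}   OUT={a:12, c:2, e:2; rest ⊤}
  B5:   IN={a:12, c:2, e:2; rest ⊤}   OUT={a:12, c:2, d:2, e:2; rest ⊤}
  B6:   IN={a:12, c:2, d:2, e:2; rest ⊤}   OUT={a:12, c:2, d:2, e:2; rest ⊤}

Merge at B2: IN[B2] = OUT[B1] = {a: 12, b: ⊤, c: 2, d: ⊤, e: 2, f: ⊤}
Applying B2's transfer function to that IN value gives OUT[B2] (row B2 above).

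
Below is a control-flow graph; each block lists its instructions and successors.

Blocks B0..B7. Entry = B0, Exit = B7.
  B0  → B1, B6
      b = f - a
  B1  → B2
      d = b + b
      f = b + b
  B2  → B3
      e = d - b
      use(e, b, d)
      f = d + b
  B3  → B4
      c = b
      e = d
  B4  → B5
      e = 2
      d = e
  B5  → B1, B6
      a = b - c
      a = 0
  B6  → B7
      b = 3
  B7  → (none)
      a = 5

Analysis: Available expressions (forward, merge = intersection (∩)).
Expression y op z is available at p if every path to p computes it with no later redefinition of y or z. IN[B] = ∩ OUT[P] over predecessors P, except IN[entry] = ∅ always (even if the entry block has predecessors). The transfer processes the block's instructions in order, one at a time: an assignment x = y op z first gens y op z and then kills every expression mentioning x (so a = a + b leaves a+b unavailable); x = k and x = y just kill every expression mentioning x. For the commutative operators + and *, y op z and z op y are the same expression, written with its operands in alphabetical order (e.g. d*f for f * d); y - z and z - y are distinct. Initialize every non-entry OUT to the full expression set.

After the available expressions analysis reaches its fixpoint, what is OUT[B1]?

Per-block solution:
  B0:   IN={}   OUT={f-a}
  B1:   IN={}   OUT={b+b}
  B2:   IN={b+b}   OUT={b+b, b+d, d-b}
  B3:   IN={b+b, b+d, d-b}   OUT={b+b, b+d, d-b}
  B4:   IN={b+b, b+d, d-b}   OUT={b+b}
  B5:   IN={b+b}   OUT={b+b, b-c}
  B6:   IN={}   OUT={}
  B7:   IN={}   OUT={}

Merge at B1: IN[B1] = OUT[B0] ∩ OUT[B5] = {}
Applying B1's transfer function to that IN value gives OUT[B1] (row B1 above).

Answer: {b+b}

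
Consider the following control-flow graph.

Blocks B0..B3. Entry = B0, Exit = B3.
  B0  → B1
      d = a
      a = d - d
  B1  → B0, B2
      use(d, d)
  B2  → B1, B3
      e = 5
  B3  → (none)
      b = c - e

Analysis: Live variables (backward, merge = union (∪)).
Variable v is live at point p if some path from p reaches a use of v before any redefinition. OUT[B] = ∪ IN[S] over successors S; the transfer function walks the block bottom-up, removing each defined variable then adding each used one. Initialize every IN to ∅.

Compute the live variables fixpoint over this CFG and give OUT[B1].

Per-block solution:
  B0:  IN={a, c}  OUT={a, c, d}
  B1:  IN={a, c, d}  OUT={a, c, d}
  B2:  IN={a, c, d}  OUT={a, c, d, e}
  B3:  IN={c, e}  OUT={}

Merge at B1: OUT[B1] = IN[B0] ⊔ IN[B2] = {a, c, d}

Answer: {a, c, d}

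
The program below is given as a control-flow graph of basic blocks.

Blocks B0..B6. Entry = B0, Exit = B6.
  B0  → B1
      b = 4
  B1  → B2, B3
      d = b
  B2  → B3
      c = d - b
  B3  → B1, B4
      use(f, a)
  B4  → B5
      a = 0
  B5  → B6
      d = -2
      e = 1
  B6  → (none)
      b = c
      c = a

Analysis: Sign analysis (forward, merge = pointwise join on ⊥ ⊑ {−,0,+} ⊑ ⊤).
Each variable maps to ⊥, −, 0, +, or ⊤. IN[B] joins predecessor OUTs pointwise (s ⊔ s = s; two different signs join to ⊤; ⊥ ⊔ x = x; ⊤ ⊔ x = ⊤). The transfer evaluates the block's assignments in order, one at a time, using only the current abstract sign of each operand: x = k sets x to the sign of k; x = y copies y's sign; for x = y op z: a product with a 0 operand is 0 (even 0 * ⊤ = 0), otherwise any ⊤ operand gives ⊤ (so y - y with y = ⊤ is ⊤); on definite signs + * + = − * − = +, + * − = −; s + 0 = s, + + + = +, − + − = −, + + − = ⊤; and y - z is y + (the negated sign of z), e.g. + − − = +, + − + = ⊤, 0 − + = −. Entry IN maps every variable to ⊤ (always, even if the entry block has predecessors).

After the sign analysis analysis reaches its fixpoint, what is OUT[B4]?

Answer: {a: 0, b: +, c: ⊤, d: +, e: ⊤, f: ⊤}

Derivation:
Converged values:
  B0: | IN=(all ⊤) | OUT={b:+; rest ⊤}
  B1: | IN={b:+; rest ⊤} | OUT={b:+, d:+; rest ⊤}
  B2: | IN={b:+, d:+; rest ⊤} | OUT={b:+, d:+; rest ⊤}
  B3: | IN={b:+, d:+; rest ⊤} | OUT={b:+, d:+; rest ⊤}
  B4: | IN={b:+, d:+; rest ⊤} | OUT={a:0, b:+, d:+; rest ⊤}
  B5: | IN={a:0, b:+, d:+; rest ⊤} | OUT={a:0, b:+, d:-, e:+; rest ⊤}
  B6: | IN={a:0, b:+, d:-, e:+; rest ⊤} | OUT={a:0, c:0, d:-, e:+; rest ⊤}

Merge at B4: IN[B4] = OUT[B3] = {a: ⊤, b: +, c: ⊤, d: +, e: ⊤, f: ⊤}
Applying B4's transfer function to that IN value gives OUT[B4] (row B4 above).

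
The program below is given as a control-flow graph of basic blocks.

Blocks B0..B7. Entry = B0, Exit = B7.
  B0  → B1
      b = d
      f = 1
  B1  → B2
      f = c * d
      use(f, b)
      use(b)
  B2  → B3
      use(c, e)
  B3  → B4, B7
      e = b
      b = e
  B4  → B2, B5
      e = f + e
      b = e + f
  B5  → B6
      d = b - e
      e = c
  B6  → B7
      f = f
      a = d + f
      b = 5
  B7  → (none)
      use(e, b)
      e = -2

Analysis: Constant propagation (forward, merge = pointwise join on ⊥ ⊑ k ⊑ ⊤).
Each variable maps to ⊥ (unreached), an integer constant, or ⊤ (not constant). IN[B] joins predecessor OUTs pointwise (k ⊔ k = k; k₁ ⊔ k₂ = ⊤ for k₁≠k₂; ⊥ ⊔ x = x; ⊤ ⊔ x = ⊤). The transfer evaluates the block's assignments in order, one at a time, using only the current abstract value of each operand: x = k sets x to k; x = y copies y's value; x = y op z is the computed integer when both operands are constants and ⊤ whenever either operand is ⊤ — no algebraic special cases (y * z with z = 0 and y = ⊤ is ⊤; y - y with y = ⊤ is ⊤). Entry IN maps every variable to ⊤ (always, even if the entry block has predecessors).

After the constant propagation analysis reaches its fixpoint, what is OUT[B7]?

Answer: {a: ⊤, b: ⊤, c: ⊤, d: ⊤, e: -2, f: ⊤}

Derivation:
Per-block solution:
  B0:   IN=(all ⊤)   OUT={f:1; rest ⊤}
  B1:   IN={f:1; rest ⊤}   OUT=(all ⊤)
  B2:   IN=(all ⊤)   OUT=(all ⊤)
  B3:   IN=(all ⊤)   OUT=(all ⊤)
  B4:   IN=(all ⊤)   OUT=(all ⊤)
  B5:   IN=(all ⊤)   OUT=(all ⊤)
  B6:   IN=(all ⊤)   OUT={b:5; rest ⊤}
  B7:   IN=(all ⊤)   OUT={e:-2; rest ⊤}

Merge at B7: IN[B7] = OUT[B3] ⊔ OUT[B6] = {a: ⊤, b: ⊤, c: ⊤, d: ⊤, e: ⊤, f: ⊤}
Applying B7's transfer function to that IN value gives OUT[B7] (row B7 above).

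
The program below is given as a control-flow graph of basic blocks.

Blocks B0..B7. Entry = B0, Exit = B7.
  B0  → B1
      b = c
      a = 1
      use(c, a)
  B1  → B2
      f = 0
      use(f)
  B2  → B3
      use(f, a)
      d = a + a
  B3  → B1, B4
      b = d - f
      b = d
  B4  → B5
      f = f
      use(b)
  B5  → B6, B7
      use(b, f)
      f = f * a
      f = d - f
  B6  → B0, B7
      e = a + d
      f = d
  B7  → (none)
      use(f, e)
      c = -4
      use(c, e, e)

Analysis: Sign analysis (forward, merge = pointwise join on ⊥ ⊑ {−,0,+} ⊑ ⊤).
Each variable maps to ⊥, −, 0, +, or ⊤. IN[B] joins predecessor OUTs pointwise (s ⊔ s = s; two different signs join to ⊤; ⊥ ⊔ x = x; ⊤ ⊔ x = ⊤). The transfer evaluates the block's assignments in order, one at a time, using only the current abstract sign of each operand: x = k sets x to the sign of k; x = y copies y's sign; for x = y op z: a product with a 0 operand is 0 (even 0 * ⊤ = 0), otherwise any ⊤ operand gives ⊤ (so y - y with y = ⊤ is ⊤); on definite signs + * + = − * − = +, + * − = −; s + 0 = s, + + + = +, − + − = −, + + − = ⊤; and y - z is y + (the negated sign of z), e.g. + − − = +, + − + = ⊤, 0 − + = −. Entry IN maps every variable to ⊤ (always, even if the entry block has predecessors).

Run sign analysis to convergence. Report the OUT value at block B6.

Answer: {a: +, b: +, c: ⊤, d: +, e: +, f: +}

Derivation:
Converged values:
  B0:  IN=(all ⊤)  OUT={a:+; rest ⊤}
  B1:  IN={a:+; rest ⊤}  OUT={a:+, f:0; rest ⊤}
  B2:  IN={a:+, f:0; rest ⊤}  OUT={a:+, d:+, f:0; rest ⊤}
  B3:  IN={a:+, d:+, f:0; rest ⊤}  OUT={a:+, b:+, d:+, f:0; rest ⊤}
  B4:  IN={a:+, b:+, d:+, f:0; rest ⊤}  OUT={a:+, b:+, d:+, f:0; rest ⊤}
  B5:  IN={a:+, b:+, d:+, f:0; rest ⊤}  OUT={a:+, b:+, d:+, f:+; rest ⊤}
  B6:  IN={a:+, b:+, d:+, f:+; rest ⊤}  OUT={a:+, b:+, d:+, e:+, f:+; rest ⊤}
  B7:  IN={a:+, b:+, d:+, f:+; rest ⊤}  OUT={a:+, b:+, c:-, d:+, f:+; rest ⊤}

Merge at B6: IN[B6] = OUT[B5] = {a: +, b: +, c: ⊤, d: +, e: ⊤, f: +}
Applying B6's transfer function to that IN value gives OUT[B6] (row B6 above).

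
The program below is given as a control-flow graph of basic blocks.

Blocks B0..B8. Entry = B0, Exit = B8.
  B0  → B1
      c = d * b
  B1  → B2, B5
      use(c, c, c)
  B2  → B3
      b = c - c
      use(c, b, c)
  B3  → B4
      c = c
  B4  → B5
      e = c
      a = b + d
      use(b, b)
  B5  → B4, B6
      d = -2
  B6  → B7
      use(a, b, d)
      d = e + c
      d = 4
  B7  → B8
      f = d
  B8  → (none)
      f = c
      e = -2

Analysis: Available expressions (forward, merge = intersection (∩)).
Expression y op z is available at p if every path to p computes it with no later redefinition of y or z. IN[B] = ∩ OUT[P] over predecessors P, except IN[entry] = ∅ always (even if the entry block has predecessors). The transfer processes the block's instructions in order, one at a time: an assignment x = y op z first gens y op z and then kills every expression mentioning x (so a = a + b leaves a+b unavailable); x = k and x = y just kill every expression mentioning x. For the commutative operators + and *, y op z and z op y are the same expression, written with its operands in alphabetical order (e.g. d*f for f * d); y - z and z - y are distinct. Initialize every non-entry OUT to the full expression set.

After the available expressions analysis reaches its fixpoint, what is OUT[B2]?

Converged values:
  B0:  IN={}  OUT={b*d}
  B1:  IN={b*d}  OUT={b*d}
  B2:  IN={b*d}  OUT={c-c}
  B3:  IN={c-c}  OUT={}
  B4:  IN={}  OUT={b+d}
  B5:  IN={}  OUT={}
  B6:  IN={}  OUT={c+e}
  B7:  IN={c+e}  OUT={c+e}
  B8:  IN={c+e}  OUT={}

Merge at B2: IN[B2] = OUT[B1] = {b*d}
Applying B2's transfer function to that IN value gives OUT[B2] (row B2 above).

Answer: {c-c}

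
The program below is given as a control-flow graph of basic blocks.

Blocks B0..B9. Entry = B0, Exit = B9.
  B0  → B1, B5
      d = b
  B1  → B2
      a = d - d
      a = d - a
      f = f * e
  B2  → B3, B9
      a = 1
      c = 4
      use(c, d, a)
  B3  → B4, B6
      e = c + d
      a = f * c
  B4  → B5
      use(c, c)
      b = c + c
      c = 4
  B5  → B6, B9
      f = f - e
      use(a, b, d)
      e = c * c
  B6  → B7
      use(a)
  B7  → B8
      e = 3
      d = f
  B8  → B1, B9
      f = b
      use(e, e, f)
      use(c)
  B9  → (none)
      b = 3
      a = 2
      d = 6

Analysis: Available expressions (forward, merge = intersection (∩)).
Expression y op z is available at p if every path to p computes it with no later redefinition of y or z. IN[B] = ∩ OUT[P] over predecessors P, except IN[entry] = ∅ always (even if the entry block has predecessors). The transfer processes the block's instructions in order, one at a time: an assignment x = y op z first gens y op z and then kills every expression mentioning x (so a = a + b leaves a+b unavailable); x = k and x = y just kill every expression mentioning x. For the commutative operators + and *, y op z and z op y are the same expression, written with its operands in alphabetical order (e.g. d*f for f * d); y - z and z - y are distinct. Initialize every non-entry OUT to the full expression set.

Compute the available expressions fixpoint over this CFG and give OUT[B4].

Answer: {d-d}

Working:
Fixpoint table:
  B0:  IN={}  OUT={}
  B1:  IN={}  OUT={d-d}
  B2:  IN={d-d}  OUT={d-d}
  B3:  IN={d-d}  OUT={c*f, c+d, d-d}
  B4:  IN={c*f, c+d, d-d}  OUT={d-d}
  B5:  IN={}  OUT={c*c}
  B6:  IN={}  OUT={}
  B7:  IN={}  OUT={}
  B8:  IN={}  OUT={}
  B9:  IN={}  OUT={}

Merge at B4: IN[B4] = OUT[B3] = {c*f, c+d, d-d}
Applying B4's transfer function to that IN value gives OUT[B4] (row B4 above).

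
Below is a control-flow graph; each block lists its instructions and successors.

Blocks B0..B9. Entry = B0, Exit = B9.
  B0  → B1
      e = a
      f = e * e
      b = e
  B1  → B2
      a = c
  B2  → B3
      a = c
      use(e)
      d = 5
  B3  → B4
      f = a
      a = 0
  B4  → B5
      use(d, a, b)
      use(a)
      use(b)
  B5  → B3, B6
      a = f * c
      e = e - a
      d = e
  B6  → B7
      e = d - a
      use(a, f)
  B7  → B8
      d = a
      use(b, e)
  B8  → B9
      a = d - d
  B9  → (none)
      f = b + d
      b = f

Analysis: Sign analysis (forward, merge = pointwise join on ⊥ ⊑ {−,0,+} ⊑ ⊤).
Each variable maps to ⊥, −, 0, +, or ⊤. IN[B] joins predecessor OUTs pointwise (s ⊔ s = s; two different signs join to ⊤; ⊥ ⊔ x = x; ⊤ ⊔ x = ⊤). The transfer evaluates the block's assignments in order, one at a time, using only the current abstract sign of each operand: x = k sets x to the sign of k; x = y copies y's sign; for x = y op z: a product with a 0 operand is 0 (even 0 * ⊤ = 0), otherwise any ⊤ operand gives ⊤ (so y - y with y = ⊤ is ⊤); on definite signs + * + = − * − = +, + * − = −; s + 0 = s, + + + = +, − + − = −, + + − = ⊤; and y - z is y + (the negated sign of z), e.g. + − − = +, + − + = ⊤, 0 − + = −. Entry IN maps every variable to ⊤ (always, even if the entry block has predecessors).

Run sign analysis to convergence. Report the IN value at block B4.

Converged values:
  B0:   IN=(all ⊤)   OUT=(all ⊤)
  B1:   IN=(all ⊤)   OUT=(all ⊤)
  B2:   IN=(all ⊤)   OUT={d:+; rest ⊤}
  B3:   IN=(all ⊤)   OUT={a:0; rest ⊤}
  B4:   IN={a:0; rest ⊤}   OUT={a:0; rest ⊤}
  B5:   IN={a:0; rest ⊤}   OUT=(all ⊤)
  B6:   IN=(all ⊤)   OUT=(all ⊤)
  B7:   IN=(all ⊤)   OUT=(all ⊤)
  B8:   IN=(all ⊤)   OUT=(all ⊤)
  B9:   IN=(all ⊤)   OUT=(all ⊤)

Merge at B4: IN[B4] = OUT[B3] = {a: 0, b: ⊤, c: ⊤, d: ⊤, e: ⊤, f: ⊤}

Answer: {a: 0, b: ⊤, c: ⊤, d: ⊤, e: ⊤, f: ⊤}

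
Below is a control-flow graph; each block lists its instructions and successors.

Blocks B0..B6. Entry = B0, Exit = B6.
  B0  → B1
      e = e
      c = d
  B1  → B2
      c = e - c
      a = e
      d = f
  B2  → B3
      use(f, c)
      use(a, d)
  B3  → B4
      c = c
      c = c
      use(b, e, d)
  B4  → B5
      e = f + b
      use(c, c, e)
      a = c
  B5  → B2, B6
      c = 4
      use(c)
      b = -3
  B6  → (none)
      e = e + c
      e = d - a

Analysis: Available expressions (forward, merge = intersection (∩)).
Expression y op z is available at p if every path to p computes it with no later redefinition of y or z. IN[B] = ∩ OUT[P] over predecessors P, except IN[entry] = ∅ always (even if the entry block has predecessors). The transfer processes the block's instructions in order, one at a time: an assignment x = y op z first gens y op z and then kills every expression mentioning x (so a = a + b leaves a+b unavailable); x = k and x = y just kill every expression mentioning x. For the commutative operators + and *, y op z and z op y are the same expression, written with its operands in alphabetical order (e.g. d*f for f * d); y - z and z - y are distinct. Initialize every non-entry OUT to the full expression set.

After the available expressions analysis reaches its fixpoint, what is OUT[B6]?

Per-block solution:
  B0:  IN={}  OUT={}
  B1:  IN={}  OUT={}
  B2:  IN={}  OUT={}
  B3:  IN={}  OUT={}
  B4:  IN={}  OUT={b+f}
  B5:  IN={b+f}  OUT={}
  B6:  IN={}  OUT={d-a}

Merge at B6: IN[B6] = OUT[B5] = {}
Applying B6's transfer function to that IN value gives OUT[B6] (row B6 above).

Answer: {d-a}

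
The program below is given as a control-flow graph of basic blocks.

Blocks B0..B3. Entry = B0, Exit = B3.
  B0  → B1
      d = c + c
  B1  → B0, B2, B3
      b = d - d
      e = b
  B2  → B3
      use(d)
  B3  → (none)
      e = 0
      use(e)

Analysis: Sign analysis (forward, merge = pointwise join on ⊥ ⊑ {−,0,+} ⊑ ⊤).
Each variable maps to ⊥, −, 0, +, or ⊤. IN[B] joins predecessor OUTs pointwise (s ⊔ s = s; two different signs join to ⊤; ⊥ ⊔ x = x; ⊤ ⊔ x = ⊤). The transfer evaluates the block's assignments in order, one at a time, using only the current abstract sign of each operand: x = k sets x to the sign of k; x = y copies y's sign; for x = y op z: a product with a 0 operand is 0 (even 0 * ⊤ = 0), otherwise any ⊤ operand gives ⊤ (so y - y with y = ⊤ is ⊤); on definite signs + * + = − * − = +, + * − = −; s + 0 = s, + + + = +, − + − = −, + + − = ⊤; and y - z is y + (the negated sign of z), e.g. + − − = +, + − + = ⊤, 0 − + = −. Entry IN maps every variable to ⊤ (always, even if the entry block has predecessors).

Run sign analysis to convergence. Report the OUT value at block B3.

Converged values:
  B0:  IN=(all ⊤)  OUT=(all ⊤)
  B1:  IN=(all ⊤)  OUT=(all ⊤)
  B2:  IN=(all ⊤)  OUT=(all ⊤)
  B3:  IN=(all ⊤)  OUT={e:0; rest ⊤}

Merge at B3: IN[B3] = OUT[B1] ⊔ OUT[B2] = {a: ⊤, b: ⊤, c: ⊤, d: ⊤, e: ⊤, f: ⊤}
Applying B3's transfer function to that IN value gives OUT[B3] (row B3 above).

Answer: {a: ⊤, b: ⊤, c: ⊤, d: ⊤, e: 0, f: ⊤}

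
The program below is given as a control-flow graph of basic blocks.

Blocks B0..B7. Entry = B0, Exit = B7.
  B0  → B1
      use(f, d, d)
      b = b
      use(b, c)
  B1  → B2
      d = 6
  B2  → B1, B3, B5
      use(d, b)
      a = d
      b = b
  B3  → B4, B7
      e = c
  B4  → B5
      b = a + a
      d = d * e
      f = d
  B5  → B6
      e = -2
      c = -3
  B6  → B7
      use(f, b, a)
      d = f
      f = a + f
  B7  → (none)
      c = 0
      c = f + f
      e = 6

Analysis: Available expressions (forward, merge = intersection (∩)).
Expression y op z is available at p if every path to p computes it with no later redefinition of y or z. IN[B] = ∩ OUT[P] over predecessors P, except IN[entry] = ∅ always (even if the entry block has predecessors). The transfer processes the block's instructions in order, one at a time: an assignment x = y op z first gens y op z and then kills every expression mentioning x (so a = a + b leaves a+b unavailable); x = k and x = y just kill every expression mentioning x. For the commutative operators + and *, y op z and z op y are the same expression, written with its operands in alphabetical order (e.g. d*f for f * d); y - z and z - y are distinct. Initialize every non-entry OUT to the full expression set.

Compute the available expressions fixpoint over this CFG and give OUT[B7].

Per-block solution:
  B0:  IN={}  OUT={}
  B1:  IN={}  OUT={}
  B2:  IN={}  OUT={}
  B3:  IN={}  OUT={}
  B4:  IN={}  OUT={a+a}
  B5:  IN={}  OUT={}
  B6:  IN={}  OUT={}
  B7:  IN={}  OUT={f+f}

Merge at B7: IN[B7] = OUT[B3] ∩ OUT[B6] = {}
Applying B7's transfer function to that IN value gives OUT[B7] (row B7 above).

Answer: {f+f}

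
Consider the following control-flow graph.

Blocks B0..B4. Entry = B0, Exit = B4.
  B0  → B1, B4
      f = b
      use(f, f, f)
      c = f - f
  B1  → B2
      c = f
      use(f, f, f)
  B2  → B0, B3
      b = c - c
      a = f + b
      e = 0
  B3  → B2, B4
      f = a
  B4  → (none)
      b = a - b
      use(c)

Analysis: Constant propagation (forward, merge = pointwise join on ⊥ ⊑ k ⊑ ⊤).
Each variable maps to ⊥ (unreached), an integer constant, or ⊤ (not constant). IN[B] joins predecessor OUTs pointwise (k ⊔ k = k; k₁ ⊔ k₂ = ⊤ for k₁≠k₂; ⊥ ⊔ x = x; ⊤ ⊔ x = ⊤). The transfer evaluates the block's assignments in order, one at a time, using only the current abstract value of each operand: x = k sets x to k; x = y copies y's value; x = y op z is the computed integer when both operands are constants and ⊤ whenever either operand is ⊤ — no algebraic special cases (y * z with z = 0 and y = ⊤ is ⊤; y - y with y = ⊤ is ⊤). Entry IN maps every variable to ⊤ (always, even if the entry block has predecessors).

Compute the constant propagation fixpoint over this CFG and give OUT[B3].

Converged values:
  B0: | IN=(all ⊤) | OUT=(all ⊤)
  B1: | IN=(all ⊤) | OUT=(all ⊤)
  B2: | IN=(all ⊤) | OUT={e:0; rest ⊤}
  B3: | IN={e:0; rest ⊤} | OUT={e:0; rest ⊤}
  B4: | IN=(all ⊤) | OUT=(all ⊤)

Merge at B3: IN[B3] = OUT[B2] = {a: ⊤, b: ⊤, c: ⊤, d: ⊤, e: 0, f: ⊤}
Applying B3's transfer function to that IN value gives OUT[B3] (row B3 above).

Answer: {a: ⊤, b: ⊤, c: ⊤, d: ⊤, e: 0, f: ⊤}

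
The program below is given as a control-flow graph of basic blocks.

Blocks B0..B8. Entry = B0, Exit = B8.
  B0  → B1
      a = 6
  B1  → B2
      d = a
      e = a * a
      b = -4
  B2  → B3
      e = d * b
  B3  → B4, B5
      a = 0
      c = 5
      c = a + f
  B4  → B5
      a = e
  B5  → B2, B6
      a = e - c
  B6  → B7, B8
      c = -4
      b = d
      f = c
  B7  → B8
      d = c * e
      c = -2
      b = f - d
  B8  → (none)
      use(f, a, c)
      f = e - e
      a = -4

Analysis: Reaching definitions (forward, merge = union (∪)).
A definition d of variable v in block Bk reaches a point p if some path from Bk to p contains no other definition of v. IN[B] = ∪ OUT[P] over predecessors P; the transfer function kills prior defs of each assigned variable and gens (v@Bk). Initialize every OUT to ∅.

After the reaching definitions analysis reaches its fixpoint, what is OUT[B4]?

Answer: {a@B4, b@B1, c@B3, d@B1, e@B2}

Derivation:
Fixpoint table:
  B0:  IN={}  OUT={a@B0}
  B1:  IN={a@B0}  OUT={a@B0, b@B1, d@B1, e@B1}
  B2:  IN={a@B0, a@B5, b@B1, c@B3, d@B1, e@B1, e@B2}  OUT={a@B0, a@B5, b@B1, c@B3, d@B1, e@B2}
  B3:  IN={a@B0, a@B5, b@B1, c@B3, d@B1, e@B2}  OUT={a@B3, b@B1, c@B3, d@B1, e@B2}
  B4:  IN={a@B3, b@B1, c@B3, d@B1, e@B2}  OUT={a@B4, b@B1, c@B3, d@B1, e@B2}
  B5:  IN={a@B3, a@B4, b@B1, c@B3, d@B1, e@B2}  OUT={a@B5, b@B1, c@B3, d@B1, e@B2}
  B6:  IN={a@B5, b@B1, c@B3, d@B1, e@B2}  OUT={a@B5, b@B6, c@B6, d@B1, e@B2, f@B6}
  B7:  IN={a@B5, b@B6, c@B6, d@B1, e@B2, f@B6}  OUT={a@B5, b@B7, c@B7, d@B7, e@B2, f@B6}
  B8:  IN={a@B5, b@B6, b@B7, c@B6, c@B7, d@B1, d@B7, e@B2, f@B6}  OUT={a@B8, b@B6, b@B7, c@B6, c@B7, d@B1, d@B7, e@B2, f@B8}

Merge at B4: IN[B4] = OUT[B3] = {a@B3, b@B1, c@B3, d@B1, e@B2}
Applying B4's transfer function to that IN value gives OUT[B4] (row B4 above).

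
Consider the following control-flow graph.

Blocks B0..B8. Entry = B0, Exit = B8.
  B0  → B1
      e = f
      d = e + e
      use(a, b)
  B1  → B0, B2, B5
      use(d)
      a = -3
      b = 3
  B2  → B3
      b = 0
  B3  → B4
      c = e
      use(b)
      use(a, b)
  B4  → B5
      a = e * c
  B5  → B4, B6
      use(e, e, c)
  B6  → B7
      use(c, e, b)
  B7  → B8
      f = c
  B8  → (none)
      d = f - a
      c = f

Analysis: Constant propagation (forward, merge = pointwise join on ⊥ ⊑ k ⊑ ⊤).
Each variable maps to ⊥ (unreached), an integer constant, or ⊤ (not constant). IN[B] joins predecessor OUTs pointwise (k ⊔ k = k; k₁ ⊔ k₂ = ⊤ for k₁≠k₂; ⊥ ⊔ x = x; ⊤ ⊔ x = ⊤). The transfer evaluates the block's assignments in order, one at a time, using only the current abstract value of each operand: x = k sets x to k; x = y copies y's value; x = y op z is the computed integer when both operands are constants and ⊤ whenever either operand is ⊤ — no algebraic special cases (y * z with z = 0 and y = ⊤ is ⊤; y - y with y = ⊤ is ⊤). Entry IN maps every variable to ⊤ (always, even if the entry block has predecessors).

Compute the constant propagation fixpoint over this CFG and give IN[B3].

Answer: {a: -3, b: 0, c: ⊤, d: ⊤, e: ⊤, f: ⊤}

Trace:
Fixpoint table:
  B0:   IN=(all ⊤)   OUT=(all ⊤)
  B1:   IN=(all ⊤)   OUT={a:-3, b:3; rest ⊤}
  B2:   IN={a:-3, b:3; rest ⊤}   OUT={a:-3, b:0; rest ⊤}
  B3:   IN={a:-3, b:0; rest ⊤}   OUT={a:-3, b:0; rest ⊤}
  B4:   IN=(all ⊤)   OUT=(all ⊤)
  B5:   IN=(all ⊤)   OUT=(all ⊤)
  B6:   IN=(all ⊤)   OUT=(all ⊤)
  B7:   IN=(all ⊤)   OUT=(all ⊤)
  B8:   IN=(all ⊤)   OUT=(all ⊤)

Merge at B3: IN[B3] = OUT[B2] = {a: -3, b: 0, c: ⊤, d: ⊤, e: ⊤, f: ⊤}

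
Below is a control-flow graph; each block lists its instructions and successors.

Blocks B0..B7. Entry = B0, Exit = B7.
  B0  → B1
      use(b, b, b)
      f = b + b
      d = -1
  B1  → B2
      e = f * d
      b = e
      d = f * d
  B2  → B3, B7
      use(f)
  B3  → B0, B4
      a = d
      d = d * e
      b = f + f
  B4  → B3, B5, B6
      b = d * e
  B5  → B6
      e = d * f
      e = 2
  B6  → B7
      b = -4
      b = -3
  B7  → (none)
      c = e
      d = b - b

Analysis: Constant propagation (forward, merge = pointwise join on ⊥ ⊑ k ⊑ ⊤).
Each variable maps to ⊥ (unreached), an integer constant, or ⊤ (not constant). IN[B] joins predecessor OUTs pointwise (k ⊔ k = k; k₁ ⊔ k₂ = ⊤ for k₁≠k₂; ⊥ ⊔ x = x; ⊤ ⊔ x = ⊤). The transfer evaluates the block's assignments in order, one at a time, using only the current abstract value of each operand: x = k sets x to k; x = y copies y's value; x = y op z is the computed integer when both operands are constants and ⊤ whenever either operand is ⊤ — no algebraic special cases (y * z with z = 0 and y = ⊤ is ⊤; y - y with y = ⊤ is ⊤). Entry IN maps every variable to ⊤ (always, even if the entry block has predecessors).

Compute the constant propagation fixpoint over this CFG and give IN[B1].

Fixpoint table:
  B0: | IN=(all ⊤) | OUT={d:-1; rest ⊤}
  B1: | IN={d:-1; rest ⊤} | OUT=(all ⊤)
  B2: | IN=(all ⊤) | OUT=(all ⊤)
  B3: | IN=(all ⊤) | OUT=(all ⊤)
  B4: | IN=(all ⊤) | OUT=(all ⊤)
  B5: | IN=(all ⊤) | OUT={e:2; rest ⊤}
  B6: | IN=(all ⊤) | OUT={b:-3; rest ⊤}
  B7: | IN=(all ⊤) | OUT=(all ⊤)

Merge at B1: IN[B1] = OUT[B0] = {a: ⊤, b: ⊤, c: ⊤, d: -1, e: ⊤, f: ⊤}

Answer: {a: ⊤, b: ⊤, c: ⊤, d: -1, e: ⊤, f: ⊤}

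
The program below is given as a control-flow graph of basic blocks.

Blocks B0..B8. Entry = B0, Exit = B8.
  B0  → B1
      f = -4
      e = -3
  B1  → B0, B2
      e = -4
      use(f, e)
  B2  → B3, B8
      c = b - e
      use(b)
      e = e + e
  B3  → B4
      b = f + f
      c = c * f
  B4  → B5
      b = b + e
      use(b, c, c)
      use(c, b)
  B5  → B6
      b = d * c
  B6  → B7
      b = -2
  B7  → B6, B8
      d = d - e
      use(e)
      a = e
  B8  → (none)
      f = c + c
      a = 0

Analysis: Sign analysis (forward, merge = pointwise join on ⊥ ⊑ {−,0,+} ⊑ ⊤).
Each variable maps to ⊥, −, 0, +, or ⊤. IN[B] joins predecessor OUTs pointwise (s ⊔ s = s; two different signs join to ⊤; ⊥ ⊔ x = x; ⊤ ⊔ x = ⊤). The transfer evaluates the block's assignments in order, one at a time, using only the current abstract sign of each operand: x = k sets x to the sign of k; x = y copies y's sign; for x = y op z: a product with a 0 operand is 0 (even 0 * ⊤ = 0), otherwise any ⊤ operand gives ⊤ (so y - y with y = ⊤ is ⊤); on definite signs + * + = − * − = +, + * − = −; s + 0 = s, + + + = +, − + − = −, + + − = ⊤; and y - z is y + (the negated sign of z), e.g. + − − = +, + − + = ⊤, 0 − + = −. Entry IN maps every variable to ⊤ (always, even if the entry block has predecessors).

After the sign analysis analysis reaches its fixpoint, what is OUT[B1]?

Fixpoint table:
  B0:  IN=(all ⊤)  OUT={e:-, f:-; rest ⊤}
  B1:  IN={e:-, f:-; rest ⊤}  OUT={e:-, f:-; rest ⊤}
  B2:  IN={e:-, f:-; rest ⊤}  OUT={e:-, f:-; rest ⊤}
  B3:  IN={e:-, f:-; rest ⊤}  OUT={b:-, e:-, f:-; rest ⊤}
  B4:  IN={b:-, e:-, f:-; rest ⊤}  OUT={b:-, e:-, f:-; rest ⊤}
  B5:  IN={b:-, e:-, f:-; rest ⊤}  OUT={e:-, f:-; rest ⊤}
  B6:  IN={e:-, f:-; rest ⊤}  OUT={b:-, e:-, f:-; rest ⊤}
  B7:  IN={b:-, e:-, f:-; rest ⊤}  OUT={a:-, b:-, e:-, f:-; rest ⊤}
  B8:  IN={e:-, f:-; rest ⊤}  OUT={a:0, e:-; rest ⊤}

Merge at B1: IN[B1] = OUT[B0] = {a: ⊤, b: ⊤, c: ⊤, d: ⊤, e: -, f: -}
Applying B1's transfer function to that IN value gives OUT[B1] (row B1 above).

Answer: {a: ⊤, b: ⊤, c: ⊤, d: ⊤, e: -, f: -}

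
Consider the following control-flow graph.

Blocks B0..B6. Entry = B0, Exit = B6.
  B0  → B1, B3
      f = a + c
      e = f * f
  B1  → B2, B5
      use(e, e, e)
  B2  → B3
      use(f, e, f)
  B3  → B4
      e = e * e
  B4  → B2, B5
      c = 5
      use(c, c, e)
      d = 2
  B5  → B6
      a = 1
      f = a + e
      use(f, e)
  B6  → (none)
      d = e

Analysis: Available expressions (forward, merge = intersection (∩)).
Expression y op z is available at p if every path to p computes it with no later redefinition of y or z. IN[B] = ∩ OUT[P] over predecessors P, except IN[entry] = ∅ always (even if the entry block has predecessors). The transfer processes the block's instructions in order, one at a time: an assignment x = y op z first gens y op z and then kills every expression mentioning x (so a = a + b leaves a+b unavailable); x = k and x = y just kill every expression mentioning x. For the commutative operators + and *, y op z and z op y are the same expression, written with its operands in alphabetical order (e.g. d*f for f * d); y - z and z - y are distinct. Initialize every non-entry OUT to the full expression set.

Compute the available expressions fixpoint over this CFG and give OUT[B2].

Per-block solution:
  B0:  IN={}  OUT={a+c, f*f}
  B1:  IN={a+c, f*f}  OUT={a+c, f*f}
  B2:  IN={f*f}  OUT={f*f}
  B3:  IN={f*f}  OUT={f*f}
  B4:  IN={f*f}  OUT={f*f}
  B5:  IN={f*f}  OUT={a+e}
  B6:  IN={a+e}  OUT={a+e}

Merge at B2: IN[B2] = OUT[B1] ∩ OUT[B4] = {f*f}
Applying B2's transfer function to that IN value gives OUT[B2] (row B2 above).

Answer: {f*f}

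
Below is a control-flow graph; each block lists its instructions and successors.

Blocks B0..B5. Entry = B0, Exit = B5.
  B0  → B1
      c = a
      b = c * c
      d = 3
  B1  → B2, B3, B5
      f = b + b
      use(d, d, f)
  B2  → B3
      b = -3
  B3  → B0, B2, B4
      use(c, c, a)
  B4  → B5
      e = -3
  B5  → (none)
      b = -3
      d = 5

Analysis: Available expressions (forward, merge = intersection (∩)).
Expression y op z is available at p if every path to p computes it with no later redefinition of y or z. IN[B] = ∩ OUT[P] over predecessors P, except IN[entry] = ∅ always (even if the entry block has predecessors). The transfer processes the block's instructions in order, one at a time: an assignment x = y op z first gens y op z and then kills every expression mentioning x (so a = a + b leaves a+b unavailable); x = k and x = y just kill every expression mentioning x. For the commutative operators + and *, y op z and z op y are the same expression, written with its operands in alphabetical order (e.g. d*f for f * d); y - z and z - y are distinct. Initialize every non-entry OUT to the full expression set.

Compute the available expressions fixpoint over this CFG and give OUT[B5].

Answer: {c*c}

Trace:
Per-block solution:
  B0:  IN={}  OUT={c*c}
  B1:  IN={c*c}  OUT={b+b, c*c}
  B2:  IN={c*c}  OUT={c*c}
  B3:  IN={c*c}  OUT={c*c}
  B4:  IN={c*c}  OUT={c*c}
  B5:  IN={c*c}  OUT={c*c}

Merge at B5: IN[B5] = OUT[B1] ∩ OUT[B4] = {c*c}
Applying B5's transfer function to that IN value gives OUT[B5] (row B5 above).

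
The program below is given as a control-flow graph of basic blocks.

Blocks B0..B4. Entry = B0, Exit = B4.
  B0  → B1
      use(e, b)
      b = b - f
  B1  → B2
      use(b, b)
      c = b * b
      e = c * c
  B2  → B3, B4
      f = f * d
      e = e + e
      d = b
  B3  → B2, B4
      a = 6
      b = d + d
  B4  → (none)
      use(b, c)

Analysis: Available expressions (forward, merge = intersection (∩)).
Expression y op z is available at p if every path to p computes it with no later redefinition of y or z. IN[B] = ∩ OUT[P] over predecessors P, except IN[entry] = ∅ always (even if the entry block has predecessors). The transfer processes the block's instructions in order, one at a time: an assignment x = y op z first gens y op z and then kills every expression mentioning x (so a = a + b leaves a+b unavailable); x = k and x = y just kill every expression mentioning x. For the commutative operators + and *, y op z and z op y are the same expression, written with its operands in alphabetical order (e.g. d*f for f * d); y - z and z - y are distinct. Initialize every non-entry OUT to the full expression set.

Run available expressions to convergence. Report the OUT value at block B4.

Answer: {c*c}

Working:
Fixpoint table:
  B0:  IN={}  OUT={}
  B1:  IN={}  OUT={b*b, c*c}
  B2:  IN={c*c}  OUT={c*c}
  B3:  IN={c*c}  OUT={c*c, d+d}
  B4:  IN={c*c}  OUT={c*c}

Merge at B4: IN[B4] = OUT[B2] ∩ OUT[B3] = {c*c}
Applying B4's transfer function to that IN value gives OUT[B4] (row B4 above).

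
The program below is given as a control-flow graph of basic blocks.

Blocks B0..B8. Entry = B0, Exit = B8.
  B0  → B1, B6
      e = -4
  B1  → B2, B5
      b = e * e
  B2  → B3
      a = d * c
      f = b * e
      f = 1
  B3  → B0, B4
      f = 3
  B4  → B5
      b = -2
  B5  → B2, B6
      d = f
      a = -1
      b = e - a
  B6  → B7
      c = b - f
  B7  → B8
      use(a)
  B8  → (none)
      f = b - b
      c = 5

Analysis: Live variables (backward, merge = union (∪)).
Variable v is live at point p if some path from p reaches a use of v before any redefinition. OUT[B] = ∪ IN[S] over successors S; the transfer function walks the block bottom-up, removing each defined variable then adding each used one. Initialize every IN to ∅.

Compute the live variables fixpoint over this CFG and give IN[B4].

Answer: {c, e, f}

Working:
Converged values:
  B0:   IN={a, b, c, d, f}   OUT={a, b, c, d, e, f}
  B1:   IN={c, d, e, f}   OUT={b, c, d, e, f}
  B2:   IN={b, c, d, e}   OUT={a, b, c, d, e}
  B3:   IN={a, b, c, d, e}   OUT={a, b, c, d, e, f}
  B4:   IN={c, e, f}   OUT={c, e, f}
  B5:   IN={c, e, f}   OUT={a, b, c, d, e, f}
  B6:   IN={a, b, f}   OUT={a, b}
  B7:   IN={a, b}   OUT={b}
  B8:   IN={b}   OUT={}

Merge at B4: OUT[B4] = IN[B5] = {c, e, f}
Applying B4's transfer function to that OUT value gives IN[B4] (row B4 above).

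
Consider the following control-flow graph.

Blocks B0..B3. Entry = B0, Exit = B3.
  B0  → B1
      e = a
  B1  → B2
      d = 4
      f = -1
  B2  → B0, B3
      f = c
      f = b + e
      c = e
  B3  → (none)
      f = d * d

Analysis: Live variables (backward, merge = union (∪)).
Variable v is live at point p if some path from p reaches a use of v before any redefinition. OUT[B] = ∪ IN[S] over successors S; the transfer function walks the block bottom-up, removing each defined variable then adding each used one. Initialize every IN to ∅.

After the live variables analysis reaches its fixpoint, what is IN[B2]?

Answer: {a, b, c, d, e}

Working:
Fixpoint table:
  B0: | IN={a, b, c} | OUT={a, b, c, e}
  B1: | IN={a, b, c, e} | OUT={a, b, c, d, e}
  B2: | IN={a, b, c, d, e} | OUT={a, b, c, d}
  B3: | IN={d} | OUT={}

Merge at B2: OUT[B2] = IN[B0] ⊔ IN[B3] = {a, b, c, d}
Applying B2's transfer function to that OUT value gives IN[B2] (row B2 above).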